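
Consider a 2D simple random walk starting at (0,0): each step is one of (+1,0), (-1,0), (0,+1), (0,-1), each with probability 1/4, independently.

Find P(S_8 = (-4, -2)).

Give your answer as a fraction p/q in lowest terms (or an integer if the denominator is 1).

Let h be the number of horizontal steps (so 8-h are vertical). To end at (-4,-2) need (h-4)/2 right-steps and ((8-h)-2)/2 up-steps.
Sum over h with 4 ≤ h ≤ 6, h ≡ 0 (mod 2), 8-h ≡ 0 (mod 2):
h=4: C(8,4)·C(4,0)·C(4,1) = 70·1·4 = 280
h=6: C(8,6)·C(6,1)·C(2,0) = 28·6·1 = 168
Total favorable: 448
Total paths: 4^8 = 65536
P = 448/65536 = 7/1024

Answer: 7/1024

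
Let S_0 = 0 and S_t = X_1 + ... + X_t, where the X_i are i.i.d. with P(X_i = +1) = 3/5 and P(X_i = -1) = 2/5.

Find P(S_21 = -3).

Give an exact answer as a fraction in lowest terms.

Answer: 4739419496448/95367431640625

Derivation:
To reach position -3 after 21 steps: need 9 steps of +1 and 12 steps of -1.
Number of such sequences: C(21,9) = 293930
Each has probability (3/5)^9 · (2/5)^12 = 80621568/476837158203125
P = 293930 · 80621568/476837158203125 = 4739419496448/95367431640625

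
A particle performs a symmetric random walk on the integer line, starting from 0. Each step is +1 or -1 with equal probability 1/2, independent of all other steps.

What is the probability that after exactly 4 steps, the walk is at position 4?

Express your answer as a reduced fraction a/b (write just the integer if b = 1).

To reach position 4 after 4 steps: need 4 steps of +1 and 0 of -1.
Favorable paths: C(4,4) = 1
Total paths: 2^4 = 16
P = 1/16 = 1/16

Answer: 1/16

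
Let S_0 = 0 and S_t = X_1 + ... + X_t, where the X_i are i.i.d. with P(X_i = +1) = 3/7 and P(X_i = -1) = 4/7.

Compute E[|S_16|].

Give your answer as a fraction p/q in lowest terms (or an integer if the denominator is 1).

Answer: 121073006132368/33232930569601

Derivation:
S_16 takes values m ≡ 0 (mod 2) with |m| ≤ 16; P(S_16=m) = C(16,(16+m)/2) · (3/7)^((16+m)/2) · (4/7)^((16-m)/2).
Distribution: P(S=-16)=4294967296/33232930569601, P(S=-14)=51539607552/33232930569601, P(S=-12)=289910292480/33232930569601, P(S=-10)=144955146240/4747561509943, P(S=-8)=353328168960/4747561509943, P(S=-6)=635990704128/4747561509943, P(S=-4)=874487218176/4747561509943, P(S=-2)=6558654136320/33232930569601, P(S=0)=5533864427520/33232930569601, P(S=2)=3689242951680/33232930569601, P(S=4)=276693221376/4747561509943, P(S=6)=113192681472/4747561509943, P(S=8)=35372712960/4747561509943, P(S=10)=8162933760/4747561509943, P(S=12)=9183300480/33232930569601, P(S=14)=918330048/33232930569601, P(S=16)=43046721/33232930569601
E[|S_16|] = Σ_m |m|·P(S_16=m) = 121073006132368/33232930569601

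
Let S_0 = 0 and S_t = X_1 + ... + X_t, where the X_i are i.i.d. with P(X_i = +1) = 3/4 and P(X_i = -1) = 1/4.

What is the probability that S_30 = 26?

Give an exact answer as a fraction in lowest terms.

Answer: 9951404717908035/1152921504606846976

Derivation:
To reach position 26 after 30 steps: need 28 steps of +1 and 2 steps of -1.
Number of such sequences: C(30,28) = 435
Each has probability (3/4)^28 · (1/4)^2 = 22876792454961/1152921504606846976
P = 435 · 22876792454961/1152921504606846976 = 9951404717908035/1152921504606846976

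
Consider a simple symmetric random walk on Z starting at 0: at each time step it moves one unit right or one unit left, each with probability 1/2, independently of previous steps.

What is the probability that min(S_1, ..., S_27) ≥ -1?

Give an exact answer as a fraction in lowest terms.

Let f(t,s) = #length-t paths at position s with S_1..S_t all ≥ -1.
f(t,s) = f(t-1,s-1) + f(t-1,s+1) for s ≥ -1; f(t,s) = 0 for s < -1.
t=0: f(0,0)=1
t=1: f(1,-1)=1 f(1,1)=1
t=2: f(2,0)=2 f(2,2)=1
t=3: f(3,-1)=2 f(3,1)=3 f(3,3)=1
t=4: f(4,0)=5 f(4,2)=4 f(4,4)=1
t=5: f(5,-1)=5 f(5,1)=9 f(5,3)=5 f(5,5)=1
t=6: f(6,0)=14 f(6,2)=14 f(6,4)=6 f(6,6)=1
t=7: f(7,-1)=14 f(7,1)=28 f(7,3)=20 f(7,5)=7 f(7,7)=1
t=8: f(8,0)=42 f(8,2)=48 f(8,4)=27 f(8,6)=8 f(8,8)=1
t=9: f(9,-1)=42 f(9,1)=90 f(9,3)=75 f(9,5)=35 f(9,7)=9 f(9,9)=1
t=10: f(10,0)=132 f(10,2)=165 f(10,4)=110 f(10,6)=44 f(10,8)=10 f(10,10)=1
t=11: f(11,-1)=132 f(11,1)=297 f(11,3)=275 f(11,5)=154 f(11,7)=54 f(11,9)=11 f(11,11)=1
t=12: f(12,0)=429 f(12,2)=572 f(12,4)=429 f(12,6)=208 f(12,8)=65 f(12,10)=12 f(12,12)=1
t=13: f(13,-1)=429 f(13,1)=1001 f(13,3)=1001 f(13,5)=637 f(13,7)=273 f(13,9)=77 f(13,11)=13 f(13,13)=1
t=14: f(14,0)=1430 f(14,2)=2002 f(14,4)=1638 f(14,6)=910 f(14,8)=350 f(14,10)=90 f(14,12)=14 f(14,14)=1
t=15: f(15,-1)=1430 f(15,1)=3432 f(15,3)=3640 f(15,5)=2548 f(15,7)=1260 f(15,9)=440 f(15,11)=104 f(15,13)=15 f(15,15)=1
t=16: f(16,0)=4862 f(16,2)=7072 f(16,4)=6188 f(16,6)=3808 f(16,8)=1700 f(16,10)=544 f(16,12)=119 f(16,14)=16 f(16,16)=1
t=17: f(17,-1)=4862 f(17,1)=11934 f(17,3)=13260 f(17,5)=9996 f(17,7)=5508 f(17,9)=2244 f(17,11)=663 f(17,13)=135 f(17,15)=17 f(17,17)=1
t=18: f(18,0)=16796 f(18,2)=25194 f(18,4)=23256 f(18,6)=15504 f(18,8)=7752 f(18,10)=2907 f(18,12)=798 f(18,14)=152 f(18,16)=18 f(18,18)=1
t=19: f(19,-1)=16796 f(19,1)=41990 f(19,3)=48450 f(19,5)=38760 f(19,7)=23256 f(19,9)=10659 f(19,11)=3705 f(19,13)=950 f(19,15)=170 f(19,17)=19 f(19,19)=1
t=20: f(20,0)=58786 f(20,2)=90440 f(20,4)=87210 f(20,6)=62016 f(20,8)=33915 f(20,10)=14364 f(20,12)=4655 f(20,14)=1120 f(20,16)=189 f(20,18)=20 f(20,20)=1
t=21: f(21,-1)=58786 f(21,1)=149226 f(21,3)=177650 f(21,5)=149226 f(21,7)=95931 f(21,9)=48279 f(21,11)=19019 f(21,13)=5775 f(21,15)=1309 f(21,17)=209 f(21,19)=21 f(21,21)=1
t=22: f(22,0)=208012 f(22,2)=326876 f(22,4)=326876 f(22,6)=245157 f(22,8)=144210 f(22,10)=67298 f(22,12)=24794 f(22,14)=7084 f(22,16)=1518 f(22,18)=230 f(22,20)=22 f(22,22)=1
t=23: f(23,-1)=208012 f(23,1)=534888 f(23,3)=653752 f(23,5)=572033 f(23,7)=389367 f(23,9)=211508 f(23,11)=92092 f(23,13)=31878 f(23,15)=8602 f(23,17)=1748 f(23,19)=252 f(23,21)=23 f(23,23)=1
t=24: f(24,0)=742900 f(24,2)=1188640 f(24,4)=1225785 f(24,6)=961400 f(24,8)=600875 f(24,10)=303600 f(24,12)=123970 f(24,14)=40480 f(24,16)=10350 f(24,18)=2000 f(24,20)=275 f(24,22)=24 f(24,24)=1
t=25: f(25,-1)=742900 f(25,1)=1931540 f(25,3)=2414425 f(25,5)=2187185 f(25,7)=1562275 f(25,9)=904475 f(25,11)=427570 f(25,13)=164450 f(25,15)=50830 f(25,17)=12350 f(25,19)=2275 f(25,21)=299 f(25,23)=25 f(25,25)=1
t=26: f(26,0)=2674440 f(26,2)=4345965 f(26,4)=4601610 f(26,6)=3749460 f(26,8)=2466750 f(26,10)=1332045 f(26,12)=592020 f(26,14)=215280 f(26,16)=63180 f(26,18)=14625 f(26,20)=2574 f(26,22)=324 f(26,24)=26 f(26,26)=1
t=27: f(27,-1)=2674440 f(27,1)=7020405 f(27,3)=8947575 f(27,5)=8351070 f(27,7)=6216210 f(27,9)=3798795 f(27,11)=1924065 f(27,13)=807300 f(27,15)=278460 f(27,17)=77805 f(27,19)=17199 f(27,21)=2898 f(27,23)=350 f(27,25)=27 f(27,27)=1
Σ_s f(27,s) = 40116600
P = 40116600/134217728 = 5014575/16777216

Answer: 5014575/16777216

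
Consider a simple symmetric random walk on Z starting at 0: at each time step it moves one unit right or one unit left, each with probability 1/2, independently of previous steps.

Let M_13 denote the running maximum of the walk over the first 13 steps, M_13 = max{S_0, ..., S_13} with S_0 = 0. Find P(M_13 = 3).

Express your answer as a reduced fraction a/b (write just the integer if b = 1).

Let M_13 = max(S_0,...,S_13). Use the reflection principle: for j ≥ 1, #{paths with M_13 ≥ j} = #{S_13 ≥ j} + #{S_13 ≥ j+1}.
By reflection, #{M_13 ≥ 3} = #{S_13 ≥ 3} + #{S_13 ≥ 4} = 2380 + 1093 = 3473.
#{M_13 ≥ 4} = #{S_13 ≥ 4} + #{S_13 ≥ 5} = 1093 + 1093 = 2186.
#{M_13 = 3} = 3473 - 2186 = 1287.
P(M_13 = 3) = 1287/8192 = 1287/8192

Answer: 1287/8192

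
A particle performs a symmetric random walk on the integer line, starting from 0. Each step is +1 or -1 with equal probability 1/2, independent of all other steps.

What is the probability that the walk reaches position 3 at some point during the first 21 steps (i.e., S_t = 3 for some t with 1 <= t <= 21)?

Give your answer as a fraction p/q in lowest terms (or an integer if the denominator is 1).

Answer: 548895/1048576

Derivation:
Count via complement. Let g(t,s) = #length-t paths at position s with S_1..S_t all ≠ 3.
g(t,s) = g(t-1,s-1) + g(t-1,s+1) for s ≠ 3; g(t,3) = 0.
t=0: g(0,0)=1
t=1: g(1,-1)=1 g(1,1)=1
t=2: g(2,-2)=1 g(2,0)=2 g(2,2)=1
t=3: g(3,-3)=1 g(3,-1)=3 g(3,1)=3
t=4: g(4,-4)=1 g(4,-2)=4 g(4,0)=6 g(4,2)=3
t=5: g(5,-5)=1 g(5,-3)=5 g(5,-1)=10 g(5,1)=9
t=6: g(6,-6)=1 g(6,-4)=6 g(6,-2)=15 g(6,0)=19 g(6,2)=9
t=7: g(7,-7)=1 g(7,-5)=7 g(7,-3)=21 g(7,-1)=34 g(7,1)=28
t=8: g(8,-8)=1 g(8,-6)=8 g(8,-4)=28 g(8,-2)=55 g(8,0)=62 g(8,2)=28
t=9: g(9,-9)=1 g(9,-7)=9 g(9,-5)=36 g(9,-3)=83 g(9,-1)=117 g(9,1)=90
t=10: g(10,-10)=1 g(10,-8)=10 g(10,-6)=45 g(10,-4)=119 g(10,-2)=200 g(10,0)=207 g(10,2)=90
t=11: g(11,-11)=1 g(11,-9)=11 g(11,-7)=55 g(11,-5)=164 g(11,-3)=319 g(11,-1)=407 g(11,1)=297
t=12: g(12,-12)=1 g(12,-10)=12 g(12,-8)=66 g(12,-6)=219 g(12,-4)=483 g(12,-2)=726 g(12,0)=704 g(12,2)=297
t=13: g(13,-13)=1 g(13,-11)=13 g(13,-9)=78 g(13,-7)=285 g(13,-5)=702 g(13,-3)=1209 g(13,-1)=1430 g(13,1)=1001
t=14: g(14,-14)=1 g(14,-12)=14 g(14,-10)=91 g(14,-8)=363 g(14,-6)=987 g(14,-4)=1911 g(14,-2)=2639 g(14,0)=2431 g(14,2)=1001
t=15: g(15,-15)=1 g(15,-13)=15 g(15,-11)=105 g(15,-9)=454 g(15,-7)=1350 g(15,-5)=2898 g(15,-3)=4550 g(15,-1)=5070 g(15,1)=3432
t=16: g(16,-16)=1 g(16,-14)=16 g(16,-12)=120 g(16,-10)=559 g(16,-8)=1804 g(16,-6)=4248 g(16,-4)=7448 g(16,-2)=9620 g(16,0)=8502 g(16,2)=3432
t=17: g(17,-17)=1 g(17,-15)=17 g(17,-13)=136 g(17,-11)=679 g(17,-9)=2363 g(17,-7)=6052 g(17,-5)=11696 g(17,-3)=17068 g(17,-1)=18122 g(17,1)=11934
t=18: g(18,-18)=1 g(18,-16)=18 g(18,-14)=153 g(18,-12)=815 g(18,-10)=3042 g(18,-8)=8415 g(18,-6)=17748 g(18,-4)=28764 g(18,-2)=35190 g(18,0)=30056 g(18,2)=11934
t=19: g(19,-19)=1 g(19,-17)=19 g(19,-15)=171 g(19,-13)=968 g(19,-11)=3857 g(19,-9)=11457 g(19,-7)=26163 g(19,-5)=46512 g(19,-3)=63954 g(19,-1)=65246 g(19,1)=41990
t=20: g(20,-20)=1 g(20,-18)=20 g(20,-16)=190 g(20,-14)=1139 g(20,-12)=4825 g(20,-10)=15314 g(20,-8)=37620 g(20,-6)=72675 g(20,-4)=110466 g(20,-2)=129200 g(20,0)=107236 g(20,2)=41990
t=21: g(21,-21)=1 g(21,-19)=21 g(21,-17)=210 g(21,-15)=1329 g(21,-13)=5964 g(21,-11)=20139 g(21,-9)=52934 g(21,-7)=110295 g(21,-5)=183141 g(21,-3)=239666 g(21,-1)=236436 g(21,1)=149226
Paths never hitting 3: Σ_s g(21,s) = 999362
Paths hitting 3: 2^21 - 999362 = 1097790
P = 1097790/2097152 = 548895/1048576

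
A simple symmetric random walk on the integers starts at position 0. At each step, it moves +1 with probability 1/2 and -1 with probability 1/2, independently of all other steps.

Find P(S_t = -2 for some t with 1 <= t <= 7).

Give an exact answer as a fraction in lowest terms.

Answer: 29/64

Derivation:
Count via complement. Let g(t,s) = #length-t paths at position s with S_1..S_t all ≠ -2.
g(t,s) = g(t-1,s-1) + g(t-1,s+1) for s ≠ -2; g(t,-2) = 0.
t=0: g(0,0)=1
t=1: g(1,-1)=1 g(1,1)=1
t=2: g(2,0)=2 g(2,2)=1
t=3: g(3,-1)=2 g(3,1)=3 g(3,3)=1
t=4: g(4,0)=5 g(4,2)=4 g(4,4)=1
t=5: g(5,-1)=5 g(5,1)=9 g(5,3)=5 g(5,5)=1
t=6: g(6,0)=14 g(6,2)=14 g(6,4)=6 g(6,6)=1
t=7: g(7,-1)=14 g(7,1)=28 g(7,3)=20 g(7,5)=7 g(7,7)=1
Paths never hitting -2: Σ_s g(7,s) = 70
Paths hitting -2: 2^7 - 70 = 58
P = 58/128 = 29/64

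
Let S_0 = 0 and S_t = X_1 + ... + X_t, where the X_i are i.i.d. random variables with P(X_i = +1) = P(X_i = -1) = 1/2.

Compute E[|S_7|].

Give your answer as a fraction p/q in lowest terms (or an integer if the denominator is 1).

Answer: 35/16

Derivation:
S_7 takes values m ≡ 1 (mod 2) with |m| ≤ 7; P(S_7=m) = C(7,(7+m)/2)/2^7.
Total paths: 2^7 = 128
Distribution: P(S=-7)=1/128, P(S=-5)=7/128, P(S=-3)=21/128, P(S=-1)=35/128, P(S=1)=35/128, P(S=3)=21/128, P(S=5)=7/128, P(S=7)=1/128
E[|S_7|] = Σ_m |m|·P(S_7=m) = 280/128 = 35/16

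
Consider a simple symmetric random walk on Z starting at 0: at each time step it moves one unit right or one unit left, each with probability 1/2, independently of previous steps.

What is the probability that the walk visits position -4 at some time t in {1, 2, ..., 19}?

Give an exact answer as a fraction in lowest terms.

Answer: 11773/32768

Derivation:
Count via complement. Let g(t,s) = #length-t paths at position s with S_1..S_t all ≠ -4.
g(t,s) = g(t-1,s-1) + g(t-1,s+1) for s ≠ -4; g(t,-4) = 0.
t=0: g(0,0)=1
t=1: g(1,-1)=1 g(1,1)=1
t=2: g(2,-2)=1 g(2,0)=2 g(2,2)=1
t=3: g(3,-3)=1 g(3,-1)=3 g(3,1)=3 g(3,3)=1
t=4: g(4,-2)=4 g(4,0)=6 g(4,2)=4 g(4,4)=1
t=5: g(5,-3)=4 g(5,-1)=10 g(5,1)=10 g(5,3)=5 g(5,5)=1
t=6: g(6,-2)=14 g(6,0)=20 g(6,2)=15 g(6,4)=6 g(6,6)=1
t=7: g(7,-3)=14 g(7,-1)=34 g(7,1)=35 g(7,3)=21 g(7,5)=7 g(7,7)=1
t=8: g(8,-2)=48 g(8,0)=69 g(8,2)=56 g(8,4)=28 g(8,6)=8 g(8,8)=1
t=9: g(9,-3)=48 g(9,-1)=117 g(9,1)=125 g(9,3)=84 g(9,5)=36 g(9,7)=9 g(9,9)=1
t=10: g(10,-2)=165 g(10,0)=242 g(10,2)=209 g(10,4)=120 g(10,6)=45 g(10,8)=10 g(10,10)=1
t=11: g(11,-3)=165 g(11,-1)=407 g(11,1)=451 g(11,3)=329 g(11,5)=165 g(11,7)=55 g(11,9)=11 g(11,11)=1
t=12: g(12,-2)=572 g(12,0)=858 g(12,2)=780 g(12,4)=494 g(12,6)=220 g(12,8)=66 g(12,10)=12 g(12,12)=1
t=13: g(13,-3)=572 g(13,-1)=1430 g(13,1)=1638 g(13,3)=1274 g(13,5)=714 g(13,7)=286 g(13,9)=78 g(13,11)=13 g(13,13)=1
t=14: g(14,-2)=2002 g(14,0)=3068 g(14,2)=2912 g(14,4)=1988 g(14,6)=1000 g(14,8)=364 g(14,10)=91 g(14,12)=14 g(14,14)=1
t=15: g(15,-3)=2002 g(15,-1)=5070 g(15,1)=5980 g(15,3)=4900 g(15,5)=2988 g(15,7)=1364 g(15,9)=455 g(15,11)=105 g(15,13)=15 g(15,15)=1
t=16: g(16,-2)=7072 g(16,0)=11050 g(16,2)=10880 g(16,4)=7888 g(16,6)=4352 g(16,8)=1819 g(16,10)=560 g(16,12)=120 g(16,14)=16 g(16,16)=1
t=17: g(17,-3)=7072 g(17,-1)=18122 g(17,1)=21930 g(17,3)=18768 g(17,5)=12240 g(17,7)=6171 g(17,9)=2379 g(17,11)=680 g(17,13)=136 g(17,15)=17 g(17,17)=1
t=18: g(18,-2)=25194 g(18,0)=40052 g(18,2)=40698 g(18,4)=31008 g(18,6)=18411 g(18,8)=8550 g(18,10)=3059 g(18,12)=816 g(18,14)=153 g(18,16)=18 g(18,18)=1
t=19: g(19,-3)=25194 g(19,-1)=65246 g(19,1)=80750 g(19,3)=71706 g(19,5)=49419 g(19,7)=26961 g(19,9)=11609 g(19,11)=3875 g(19,13)=969 g(19,15)=171 g(19,17)=19 g(19,19)=1
Paths never hitting -4: Σ_s g(19,s) = 335920
Paths hitting -4: 2^19 - 335920 = 188368
P = 188368/524288 = 11773/32768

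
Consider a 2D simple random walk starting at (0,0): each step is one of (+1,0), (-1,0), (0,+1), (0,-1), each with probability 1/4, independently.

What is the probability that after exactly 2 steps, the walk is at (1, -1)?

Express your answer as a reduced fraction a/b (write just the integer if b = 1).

Answer: 1/8

Derivation:
Let h be the number of horizontal steps (so 2-h are vertical). To end at (1,-1) need (h+1)/2 right-steps and ((2-h)-1)/2 up-steps.
Sum over h with 1 ≤ h ≤ 1, h ≡ 1 (mod 2), 2-h ≡ 1 (mod 2):
h=1: C(2,1)·C(1,1)·C(1,0) = 2·1·1 = 2
Total favorable: 2
Total paths: 4^2 = 16
P = 2/16 = 1/8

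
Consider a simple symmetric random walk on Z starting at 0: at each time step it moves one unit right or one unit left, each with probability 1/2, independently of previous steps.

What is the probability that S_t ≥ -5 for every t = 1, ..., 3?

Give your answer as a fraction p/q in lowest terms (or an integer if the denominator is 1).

Answer: 1

Derivation:
Let f(t,s) = #length-t paths at position s with S_1..S_t all ≥ -5.
f(t,s) = f(t-1,s-1) + f(t-1,s+1) for s ≥ -5; f(t,s) = 0 for s < -5.
t=0: f(0,0)=1
t=1: f(1,-1)=1 f(1,1)=1
t=2: f(2,-2)=1 f(2,0)=2 f(2,2)=1
t=3: f(3,-3)=1 f(3,-1)=3 f(3,1)=3 f(3,3)=1
Σ_s f(3,s) = 8
P = 8/8 = 1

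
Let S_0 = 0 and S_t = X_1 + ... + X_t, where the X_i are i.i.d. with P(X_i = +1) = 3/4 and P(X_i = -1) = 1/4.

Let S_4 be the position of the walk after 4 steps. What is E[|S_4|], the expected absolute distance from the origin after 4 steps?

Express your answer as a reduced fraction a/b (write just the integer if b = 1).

Answer: 71/32

Derivation:
S_4 takes values m ≡ 0 (mod 2) with |m| ≤ 4; P(S_4=m) = C(4,(4+m)/2) · (3/4)^((4+m)/2) · (1/4)^((4-m)/2).
Distribution: P(S=-4)=1/256, P(S=-2)=3/64, P(S=0)=27/128, P(S=2)=27/64, P(S=4)=81/256
E[|S_4|] = Σ_m |m|·P(S_4=m) = 71/32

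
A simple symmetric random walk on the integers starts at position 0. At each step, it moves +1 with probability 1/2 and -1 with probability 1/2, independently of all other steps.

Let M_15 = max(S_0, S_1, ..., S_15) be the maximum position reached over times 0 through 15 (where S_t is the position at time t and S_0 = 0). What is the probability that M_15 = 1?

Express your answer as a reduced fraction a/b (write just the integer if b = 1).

Let M_15 = max(S_0,...,S_15). Use the reflection principle: for j ≥ 1, #{paths with M_15 ≥ j} = #{S_15 ≥ j} + #{S_15 ≥ j+1}.
By reflection, #{M_15 ≥ 1} = #{S_15 ≥ 1} + #{S_15 ≥ 2} = 16384 + 9949 = 26333.
#{M_15 ≥ 2} = #{S_15 ≥ 2} + #{S_15 ≥ 3} = 9949 + 9949 = 19898.
#{M_15 = 1} = 26333 - 19898 = 6435.
P(M_15 = 1) = 6435/32768 = 6435/32768

Answer: 6435/32768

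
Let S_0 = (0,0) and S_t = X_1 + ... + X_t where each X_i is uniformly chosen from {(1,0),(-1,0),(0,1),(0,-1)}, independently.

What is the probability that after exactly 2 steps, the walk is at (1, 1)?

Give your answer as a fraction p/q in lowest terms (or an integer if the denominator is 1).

Let h be the number of horizontal steps (so 2-h are vertical). To end at (1,1) need (h+1)/2 right-steps and ((2-h)+1)/2 up-steps.
Sum over h with 1 ≤ h ≤ 1, h ≡ 1 (mod 2), 2-h ≡ 1 (mod 2):
h=1: C(2,1)·C(1,1)·C(1,1) = 2·1·1 = 2
Total favorable: 2
Total paths: 4^2 = 16
P = 2/16 = 1/8

Answer: 1/8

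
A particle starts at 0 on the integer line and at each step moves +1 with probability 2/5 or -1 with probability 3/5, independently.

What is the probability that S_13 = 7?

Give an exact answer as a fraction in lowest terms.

Answer: 7907328/1220703125

Derivation:
To reach position 7 after 13 steps: need 10 steps of +1 and 3 steps of -1.
Number of such sequences: C(13,10) = 286
Each has probability (2/5)^10 · (3/5)^3 = 27648/1220703125
P = 286 · 27648/1220703125 = 7907328/1220703125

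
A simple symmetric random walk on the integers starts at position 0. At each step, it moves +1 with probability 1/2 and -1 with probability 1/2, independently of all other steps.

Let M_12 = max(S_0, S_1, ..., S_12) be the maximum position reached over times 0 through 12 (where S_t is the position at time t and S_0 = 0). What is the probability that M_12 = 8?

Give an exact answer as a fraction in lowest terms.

Let M_12 = max(S_0,...,S_12). Use the reflection principle: for j ≥ 1, #{paths with M_12 ≥ j} = #{S_12 ≥ j} + #{S_12 ≥ j+1}.
By reflection, #{M_12 ≥ 8} = #{S_12 ≥ 8} + #{S_12 ≥ 9} = 79 + 13 = 92.
#{M_12 ≥ 9} = #{S_12 ≥ 9} + #{S_12 ≥ 10} = 13 + 13 = 26.
#{M_12 = 8} = 92 - 26 = 66.
P(M_12 = 8) = 66/4096 = 33/2048

Answer: 33/2048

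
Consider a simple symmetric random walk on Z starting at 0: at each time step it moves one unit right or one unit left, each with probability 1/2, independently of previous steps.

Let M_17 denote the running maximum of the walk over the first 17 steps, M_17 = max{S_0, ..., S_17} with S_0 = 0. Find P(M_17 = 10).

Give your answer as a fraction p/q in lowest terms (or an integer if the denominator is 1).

Let M_17 = max(S_0,...,S_17). Use the reflection principle: for j ≥ 1, #{paths with M_17 ≥ j} = #{S_17 ≥ j} + #{S_17 ≥ j+1}.
By reflection, #{M_17 ≥ 10} = #{S_17 ≥ 10} + #{S_17 ≥ 11} = 834 + 834 = 1668.
#{M_17 ≥ 11} = #{S_17 ≥ 11} + #{S_17 ≥ 12} = 834 + 154 = 988.
#{M_17 = 10} = 1668 - 988 = 680.
P(M_17 = 10) = 680/131072 = 85/16384

Answer: 85/16384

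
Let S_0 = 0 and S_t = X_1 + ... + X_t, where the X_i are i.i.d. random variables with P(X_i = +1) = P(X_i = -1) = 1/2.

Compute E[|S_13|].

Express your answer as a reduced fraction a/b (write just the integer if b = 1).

S_13 takes values m ≡ 1 (mod 2) with |m| ≤ 13; P(S_13=m) = C(13,(13+m)/2)/2^13.
Total paths: 2^13 = 8192
Distribution: P(S=-13)=1/8192, P(S=-11)=13/8192, P(S=-9)=78/8192, P(S=-7)=286/8192, P(S=-5)=715/8192, P(S=-3)=1287/8192, P(S=-1)=1716/8192, P(S=1)=1716/8192, P(S=3)=1287/8192, P(S=5)=715/8192, P(S=7)=286/8192, P(S=9)=78/8192, P(S=11)=13/8192, P(S=13)=1/8192
E[|S_13|] = Σ_m |m|·P(S_13=m) = 24024/8192 = 3003/1024

Answer: 3003/1024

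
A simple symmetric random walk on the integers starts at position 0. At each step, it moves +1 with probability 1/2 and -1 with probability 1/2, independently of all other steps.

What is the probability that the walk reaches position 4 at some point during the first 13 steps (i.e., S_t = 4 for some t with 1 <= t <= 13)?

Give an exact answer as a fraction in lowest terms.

Answer: 1093/4096

Derivation:
Count via complement. Let g(t,s) = #length-t paths at position s with S_1..S_t all ≠ 4.
g(t,s) = g(t-1,s-1) + g(t-1,s+1) for s ≠ 4; g(t,4) = 0.
t=0: g(0,0)=1
t=1: g(1,-1)=1 g(1,1)=1
t=2: g(2,-2)=1 g(2,0)=2 g(2,2)=1
t=3: g(3,-3)=1 g(3,-1)=3 g(3,1)=3 g(3,3)=1
t=4: g(4,-4)=1 g(4,-2)=4 g(4,0)=6 g(4,2)=4
t=5: g(5,-5)=1 g(5,-3)=5 g(5,-1)=10 g(5,1)=10 g(5,3)=4
t=6: g(6,-6)=1 g(6,-4)=6 g(6,-2)=15 g(6,0)=20 g(6,2)=14
t=7: g(7,-7)=1 g(7,-5)=7 g(7,-3)=21 g(7,-1)=35 g(7,1)=34 g(7,3)=14
t=8: g(8,-8)=1 g(8,-6)=8 g(8,-4)=28 g(8,-2)=56 g(8,0)=69 g(8,2)=48
t=9: g(9,-9)=1 g(9,-7)=9 g(9,-5)=36 g(9,-3)=84 g(9,-1)=125 g(9,1)=117 g(9,3)=48
t=10: g(10,-10)=1 g(10,-8)=10 g(10,-6)=45 g(10,-4)=120 g(10,-2)=209 g(10,0)=242 g(10,2)=165
t=11: g(11,-11)=1 g(11,-9)=11 g(11,-7)=55 g(11,-5)=165 g(11,-3)=329 g(11,-1)=451 g(11,1)=407 g(11,3)=165
t=12: g(12,-12)=1 g(12,-10)=12 g(12,-8)=66 g(12,-6)=220 g(12,-4)=494 g(12,-2)=780 g(12,0)=858 g(12,2)=572
t=13: g(13,-13)=1 g(13,-11)=13 g(13,-9)=78 g(13,-7)=286 g(13,-5)=714 g(13,-3)=1274 g(13,-1)=1638 g(13,1)=1430 g(13,3)=572
Paths never hitting 4: Σ_s g(13,s) = 6006
Paths hitting 4: 2^13 - 6006 = 2186
P = 2186/8192 = 1093/4096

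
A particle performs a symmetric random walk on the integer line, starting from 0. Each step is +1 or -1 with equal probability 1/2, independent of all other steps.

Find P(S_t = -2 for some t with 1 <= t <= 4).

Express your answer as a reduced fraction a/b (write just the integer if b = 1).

Count via complement. Let g(t,s) = #length-t paths at position s with S_1..S_t all ≠ -2.
g(t,s) = g(t-1,s-1) + g(t-1,s+1) for s ≠ -2; g(t,-2) = 0.
t=0: g(0,0)=1
t=1: g(1,-1)=1 g(1,1)=1
t=2: g(2,0)=2 g(2,2)=1
t=3: g(3,-1)=2 g(3,1)=3 g(3,3)=1
t=4: g(4,0)=5 g(4,2)=4 g(4,4)=1
Paths never hitting -2: Σ_s g(4,s) = 10
Paths hitting -2: 2^4 - 10 = 6
P = 6/16 = 3/8

Answer: 3/8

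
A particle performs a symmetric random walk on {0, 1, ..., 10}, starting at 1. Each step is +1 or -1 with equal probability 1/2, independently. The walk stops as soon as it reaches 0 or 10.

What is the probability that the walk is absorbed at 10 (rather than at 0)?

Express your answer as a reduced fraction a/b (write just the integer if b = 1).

Answer: 1/10

Derivation:
Symmetric walk (p = 1/2): the harmonic-function argument gives P(hit 10 before 0 | start at 1) = a/N.
P = 1/10 = 1/10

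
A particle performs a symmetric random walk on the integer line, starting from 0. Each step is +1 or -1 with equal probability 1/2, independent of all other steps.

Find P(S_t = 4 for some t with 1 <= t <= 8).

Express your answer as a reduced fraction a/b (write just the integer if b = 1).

Count via complement. Let g(t,s) = #length-t paths at position s with S_1..S_t all ≠ 4.
g(t,s) = g(t-1,s-1) + g(t-1,s+1) for s ≠ 4; g(t,4) = 0.
t=0: g(0,0)=1
t=1: g(1,-1)=1 g(1,1)=1
t=2: g(2,-2)=1 g(2,0)=2 g(2,2)=1
t=3: g(3,-3)=1 g(3,-1)=3 g(3,1)=3 g(3,3)=1
t=4: g(4,-4)=1 g(4,-2)=4 g(4,0)=6 g(4,2)=4
t=5: g(5,-5)=1 g(5,-3)=5 g(5,-1)=10 g(5,1)=10 g(5,3)=4
t=6: g(6,-6)=1 g(6,-4)=6 g(6,-2)=15 g(6,0)=20 g(6,2)=14
t=7: g(7,-7)=1 g(7,-5)=7 g(7,-3)=21 g(7,-1)=35 g(7,1)=34 g(7,3)=14
t=8: g(8,-8)=1 g(8,-6)=8 g(8,-4)=28 g(8,-2)=56 g(8,0)=69 g(8,2)=48
Paths never hitting 4: Σ_s g(8,s) = 210
Paths hitting 4: 2^8 - 210 = 46
P = 46/256 = 23/128

Answer: 23/128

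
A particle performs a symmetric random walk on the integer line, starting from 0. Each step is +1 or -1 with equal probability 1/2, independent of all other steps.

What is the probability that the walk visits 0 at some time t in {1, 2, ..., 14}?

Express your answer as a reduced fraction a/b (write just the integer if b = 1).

Count via complement. Let g(t,s) = #length-t paths at position s with S_1..S_t all ≠ 0.
g(t,s) = g(t-1,s-1) + g(t-1,s+1) for s ≠ 0; g(t,0) = 0.
t=0: g(0,0)=1
t=1: g(1,-1)=1 g(1,1)=1
t=2: g(2,-2)=1 g(2,2)=1
t=3: g(3,-3)=1 g(3,-1)=1 g(3,1)=1 g(3,3)=1
t=4: g(4,-4)=1 g(4,-2)=2 g(4,2)=2 g(4,4)=1
t=5: g(5,-5)=1 g(5,-3)=3 g(5,-1)=2 g(5,1)=2 g(5,3)=3 g(5,5)=1
t=6: g(6,-6)=1 g(6,-4)=4 g(6,-2)=5 g(6,2)=5 g(6,4)=4 g(6,6)=1
t=7: g(7,-7)=1 g(7,-5)=5 g(7,-3)=9 g(7,-1)=5 g(7,1)=5 g(7,3)=9 g(7,5)=5 g(7,7)=1
t=8: g(8,-8)=1 g(8,-6)=6 g(8,-4)=14 g(8,-2)=14 g(8,2)=14 g(8,4)=14 g(8,6)=6 g(8,8)=1
t=9: g(9,-9)=1 g(9,-7)=7 g(9,-5)=20 g(9,-3)=28 g(9,-1)=14 g(9,1)=14 g(9,3)=28 g(9,5)=20 g(9,7)=7 g(9,9)=1
t=10: g(10,-10)=1 g(10,-8)=8 g(10,-6)=27 g(10,-4)=48 g(10,-2)=42 g(10,2)=42 g(10,4)=48 g(10,6)=27 g(10,8)=8 g(10,10)=1
t=11: g(11,-11)=1 g(11,-9)=9 g(11,-7)=35 g(11,-5)=75 g(11,-3)=90 g(11,-1)=42 g(11,1)=42 g(11,3)=90 g(11,5)=75 g(11,7)=35 g(11,9)=9 g(11,11)=1
t=12: g(12,-12)=1 g(12,-10)=10 g(12,-8)=44 g(12,-6)=110 g(12,-4)=165 g(12,-2)=132 g(12,2)=132 g(12,4)=165 g(12,6)=110 g(12,8)=44 g(12,10)=10 g(12,12)=1
t=13: g(13,-13)=1 g(13,-11)=11 g(13,-9)=54 g(13,-7)=154 g(13,-5)=275 g(13,-3)=297 g(13,-1)=132 g(13,1)=132 g(13,3)=297 g(13,5)=275 g(13,7)=154 g(13,9)=54 g(13,11)=11 g(13,13)=1
t=14: g(14,-14)=1 g(14,-12)=12 g(14,-10)=65 g(14,-8)=208 g(14,-6)=429 g(14,-4)=572 g(14,-2)=429 g(14,2)=429 g(14,4)=572 g(14,6)=429 g(14,8)=208 g(14,10)=65 g(14,12)=12 g(14,14)=1
Paths never hitting 0: Σ_s g(14,s) = 3432
Paths hitting 0: 2^14 - 3432 = 12952
P = 12952/16384 = 1619/2048

Answer: 1619/2048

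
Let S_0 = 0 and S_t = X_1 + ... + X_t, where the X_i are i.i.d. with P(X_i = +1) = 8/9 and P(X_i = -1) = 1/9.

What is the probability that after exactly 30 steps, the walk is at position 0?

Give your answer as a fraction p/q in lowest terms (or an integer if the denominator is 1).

Answer: 606412504575204392960/4710128697246244834921603689

Derivation:
To be at 0 after 30 steps: need exactly 15 steps of +1 and 15 of -1.
Number of such sequences: C(30,15) = 155117520
Each has probability (8/9)^15 · (1/9)^15 = 35184372088832/42391158275216203514294433201
P = 155117520 · 35184372088832/42391158275216203514294433201 = 606412504575204392960/4710128697246244834921603689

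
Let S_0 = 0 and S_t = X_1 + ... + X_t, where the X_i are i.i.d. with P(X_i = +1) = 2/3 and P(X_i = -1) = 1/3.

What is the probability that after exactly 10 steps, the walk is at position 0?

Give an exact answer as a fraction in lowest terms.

Answer: 896/6561

Derivation:
To reach position 0 after 10 steps: need 5 steps of +1 and 5 steps of -1.
Number of such sequences: C(10,5) = 252
Each has probability (2/3)^5 · (1/3)^5 = 32/59049
P = 252 · 32/59049 = 896/6561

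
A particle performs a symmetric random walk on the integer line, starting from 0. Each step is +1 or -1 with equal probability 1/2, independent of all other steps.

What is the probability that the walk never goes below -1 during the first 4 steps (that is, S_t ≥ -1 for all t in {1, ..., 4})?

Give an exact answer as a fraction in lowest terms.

Let f(t,s) = #length-t paths at position s with S_1..S_t all ≥ -1.
f(t,s) = f(t-1,s-1) + f(t-1,s+1) for s ≥ -1; f(t,s) = 0 for s < -1.
t=0: f(0,0)=1
t=1: f(1,-1)=1 f(1,1)=1
t=2: f(2,0)=2 f(2,2)=1
t=3: f(3,-1)=2 f(3,1)=3 f(3,3)=1
t=4: f(4,0)=5 f(4,2)=4 f(4,4)=1
Σ_s f(4,s) = 10
P = 10/16 = 5/8

Answer: 5/8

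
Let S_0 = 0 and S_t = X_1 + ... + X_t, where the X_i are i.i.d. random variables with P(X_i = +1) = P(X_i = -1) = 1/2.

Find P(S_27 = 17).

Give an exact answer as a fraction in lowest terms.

To reach position 17 after 27 steps: need 22 steps of +1 and 5 of -1.
Favorable paths: C(27,22) = 80730
Total paths: 2^27 = 134217728
P = 80730/134217728 = 40365/67108864

Answer: 40365/67108864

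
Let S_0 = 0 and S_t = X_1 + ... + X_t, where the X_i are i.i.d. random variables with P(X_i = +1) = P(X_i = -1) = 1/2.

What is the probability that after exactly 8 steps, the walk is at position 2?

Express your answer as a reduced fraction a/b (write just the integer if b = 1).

Answer: 7/32

Derivation:
To reach position 2 after 8 steps: need 5 steps of +1 and 3 of -1.
Favorable paths: C(8,5) = 56
Total paths: 2^8 = 256
P = 56/256 = 7/32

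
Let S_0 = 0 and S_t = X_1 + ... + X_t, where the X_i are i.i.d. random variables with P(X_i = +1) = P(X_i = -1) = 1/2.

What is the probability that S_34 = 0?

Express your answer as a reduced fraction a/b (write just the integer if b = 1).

Answer: 583401555/4294967296

Derivation:
To return to 0 after 34 steps: need exactly 17 steps of +1 and 17 of -1.
Favorable paths: C(34,17) = 2333606220
Total paths: 2^34 = 17179869184
P = 2333606220/17179869184 = 583401555/4294967296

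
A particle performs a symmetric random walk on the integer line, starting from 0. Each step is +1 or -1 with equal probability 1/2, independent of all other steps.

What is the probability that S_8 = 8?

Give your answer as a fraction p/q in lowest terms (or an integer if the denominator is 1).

Answer: 1/256

Derivation:
To reach position 8 after 8 steps: need 8 steps of +1 and 0 of -1.
Favorable paths: C(8,8) = 1
Total paths: 2^8 = 256
P = 1/256 = 1/256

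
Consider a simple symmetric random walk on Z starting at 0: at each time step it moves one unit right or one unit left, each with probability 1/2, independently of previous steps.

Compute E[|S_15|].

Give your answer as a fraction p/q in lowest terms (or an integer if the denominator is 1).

Answer: 6435/2048

Derivation:
S_15 takes values m ≡ 1 (mod 2) with |m| ≤ 15; P(S_15=m) = C(15,(15+m)/2)/2^15.
Total paths: 2^15 = 32768
Distribution: P(S=-15)=1/32768, P(S=-13)=15/32768, P(S=-11)=105/32768, P(S=-9)=455/32768, P(S=-7)=1365/32768, P(S=-5)=3003/32768, P(S=-3)=5005/32768, P(S=-1)=6435/32768, P(S=1)=6435/32768, P(S=3)=5005/32768, P(S=5)=3003/32768, P(S=7)=1365/32768, P(S=9)=455/32768, P(S=11)=105/32768, P(S=13)=15/32768, P(S=15)=1/32768
E[|S_15|] = Σ_m |m|·P(S_15=m) = 102960/32768 = 6435/2048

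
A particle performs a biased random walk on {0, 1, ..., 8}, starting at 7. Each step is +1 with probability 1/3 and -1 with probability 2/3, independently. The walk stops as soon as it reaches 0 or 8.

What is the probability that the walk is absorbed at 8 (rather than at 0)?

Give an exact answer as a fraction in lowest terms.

Biased walk: p = 1/3, q = 2/3, r = q/p = 2
Gambler's ruin: P(hit 8 before 0 | start at 7) = (1 - r^a)/(1 - r^N)
r^7 = 128; r^8 = 256
P = (1 - 128) / (1 - 256) = -127 / -255 = 127/255

Answer: 127/255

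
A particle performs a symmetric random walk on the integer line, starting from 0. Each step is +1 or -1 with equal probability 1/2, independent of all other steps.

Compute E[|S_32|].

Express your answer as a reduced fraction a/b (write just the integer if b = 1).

Answer: 300540195/67108864

Derivation:
S_32 takes values m ≡ 0 (mod 2) with |m| ≤ 32; P(S_32=m) = C(32,(32+m)/2)/2^32.
Total paths: 2^32 = 4294967296
Distribution: P(S=-32)=1/4294967296, P(S=-30)=32/4294967296, P(S=-28)=496/4294967296, P(S=-26)=4960/4294967296, P(S=-24)=35960/4294967296, P(S=-22)=201376/4294967296, P(S=-20)=906192/4294967296, P(S=-18)=3365856/4294967296, P(S=-16)=10518300/4294967296, P(S=-14)=28048800/4294967296, P(S=-12)=64512240/4294967296, P(S=-10)=129024480/4294967296, P(S=-8)=225792840/4294967296, P(S=-6)=347373600/4294967296, P(S=-4)=471435600/4294967296, P(S=-2)=565722720/4294967296, P(S=0)=601080390/4294967296, P(S=2)=565722720/4294967296, P(S=4)=471435600/4294967296, P(S=6)=347373600/4294967296, P(S=8)=225792840/4294967296, P(S=10)=129024480/4294967296, P(S=12)=64512240/4294967296, P(S=14)=28048800/4294967296, P(S=16)=10518300/4294967296, P(S=18)=3365856/4294967296, P(S=20)=906192/4294967296, P(S=22)=201376/4294967296, P(S=24)=35960/4294967296, P(S=26)=4960/4294967296, P(S=28)=496/4294967296, P(S=30)=32/4294967296, P(S=32)=1/4294967296
E[|S_32|] = Σ_m |m|·P(S_32=m) = 19234572480/4294967296 = 300540195/67108864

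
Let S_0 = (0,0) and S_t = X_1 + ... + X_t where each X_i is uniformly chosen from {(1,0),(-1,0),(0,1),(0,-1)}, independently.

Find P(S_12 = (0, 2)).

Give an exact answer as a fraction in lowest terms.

Let h be the number of horizontal steps (so 12-h are vertical). To end at (0,2) need (h+0)/2 right-steps and ((12-h)+2)/2 up-steps.
Sum over h with 0 ≤ h ≤ 10, h ≡ 0 (mod 2), 12-h ≡ 0 (mod 2):
h=0: C(12,0)·C(0,0)·C(12,7) = 1·1·792 = 792
h=2: C(12,2)·C(2,1)·C(10,6) = 66·2·210 = 27720
h=4: C(12,4)·C(4,2)·C(8,5) = 495·6·56 = 166320
h=6: C(12,6)·C(6,3)·C(6,4) = 924·20·15 = 277200
h=8: C(12,8)·C(8,4)·C(4,3) = 495·70·4 = 138600
h=10: C(12,10)·C(10,5)·C(2,2) = 66·252·1 = 16632
Total favorable: 627264
Total paths: 4^12 = 16777216
P = 627264/16777216 = 9801/262144

Answer: 9801/262144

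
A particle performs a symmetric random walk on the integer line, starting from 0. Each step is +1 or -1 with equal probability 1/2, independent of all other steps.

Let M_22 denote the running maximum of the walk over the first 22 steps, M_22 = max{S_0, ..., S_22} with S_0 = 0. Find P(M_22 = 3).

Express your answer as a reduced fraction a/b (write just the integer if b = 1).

Answer: 124355/1048576

Derivation:
Let M_22 = max(S_0,...,S_22). Use the reflection principle: for j ≥ 1, #{paths with M_22 ≥ j} = #{S_22 ≥ j} + #{S_22 ≥ j+1}.
By reflection, #{M_22 ≥ 3} = #{S_22 ≥ 3} + #{S_22 ≥ 4} = 1097790 + 1097790 = 2195580.
#{M_22 ≥ 4} = #{S_22 ≥ 4} + #{S_22 ≥ 5} = 1097790 + 600370 = 1698160.
#{M_22 = 3} = 2195580 - 1698160 = 497420.
P(M_22 = 3) = 497420/4194304 = 124355/1048576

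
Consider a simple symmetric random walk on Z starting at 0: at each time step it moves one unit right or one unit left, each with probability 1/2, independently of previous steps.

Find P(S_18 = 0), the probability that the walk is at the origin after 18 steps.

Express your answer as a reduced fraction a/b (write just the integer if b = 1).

To return to 0 after 18 steps: need exactly 9 steps of +1 and 9 of -1.
Favorable paths: C(18,9) = 48620
Total paths: 2^18 = 262144
P = 48620/262144 = 12155/65536

Answer: 12155/65536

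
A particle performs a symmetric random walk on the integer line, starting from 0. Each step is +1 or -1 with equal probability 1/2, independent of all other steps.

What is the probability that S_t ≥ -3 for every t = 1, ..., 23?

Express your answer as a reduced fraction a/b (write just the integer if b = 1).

Let f(t,s) = #length-t paths at position s with S_1..S_t all ≥ -3.
f(t,s) = f(t-1,s-1) + f(t-1,s+1) for s ≥ -3; f(t,s) = 0 for s < -3.
t=0: f(0,0)=1
t=1: f(1,-1)=1 f(1,1)=1
t=2: f(2,-2)=1 f(2,0)=2 f(2,2)=1
t=3: f(3,-3)=1 f(3,-1)=3 f(3,1)=3 f(3,3)=1
t=4: f(4,-2)=4 f(4,0)=6 f(4,2)=4 f(4,4)=1
t=5: f(5,-3)=4 f(5,-1)=10 f(5,1)=10 f(5,3)=5 f(5,5)=1
t=6: f(6,-2)=14 f(6,0)=20 f(6,2)=15 f(6,4)=6 f(6,6)=1
t=7: f(7,-3)=14 f(7,-1)=34 f(7,1)=35 f(7,3)=21 f(7,5)=7 f(7,7)=1
t=8: f(8,-2)=48 f(8,0)=69 f(8,2)=56 f(8,4)=28 f(8,6)=8 f(8,8)=1
t=9: f(9,-3)=48 f(9,-1)=117 f(9,1)=125 f(9,3)=84 f(9,5)=36 f(9,7)=9 f(9,9)=1
t=10: f(10,-2)=165 f(10,0)=242 f(10,2)=209 f(10,4)=120 f(10,6)=45 f(10,8)=10 f(10,10)=1
t=11: f(11,-3)=165 f(11,-1)=407 f(11,1)=451 f(11,3)=329 f(11,5)=165 f(11,7)=55 f(11,9)=11 f(11,11)=1
t=12: f(12,-2)=572 f(12,0)=858 f(12,2)=780 f(12,4)=494 f(12,6)=220 f(12,8)=66 f(12,10)=12 f(12,12)=1
t=13: f(13,-3)=572 f(13,-1)=1430 f(13,1)=1638 f(13,3)=1274 f(13,5)=714 f(13,7)=286 f(13,9)=78 f(13,11)=13 f(13,13)=1
t=14: f(14,-2)=2002 f(14,0)=3068 f(14,2)=2912 f(14,4)=1988 f(14,6)=1000 f(14,8)=364 f(14,10)=91 f(14,12)=14 f(14,14)=1
t=15: f(15,-3)=2002 f(15,-1)=5070 f(15,1)=5980 f(15,3)=4900 f(15,5)=2988 f(15,7)=1364 f(15,9)=455 f(15,11)=105 f(15,13)=15 f(15,15)=1
t=16: f(16,-2)=7072 f(16,0)=11050 f(16,2)=10880 f(16,4)=7888 f(16,6)=4352 f(16,8)=1819 f(16,10)=560 f(16,12)=120 f(16,14)=16 f(16,16)=1
t=17: f(17,-3)=7072 f(17,-1)=18122 f(17,1)=21930 f(17,3)=18768 f(17,5)=12240 f(17,7)=6171 f(17,9)=2379 f(17,11)=680 f(17,13)=136 f(17,15)=17 f(17,17)=1
t=18: f(18,-2)=25194 f(18,0)=40052 f(18,2)=40698 f(18,4)=31008 f(18,6)=18411 f(18,8)=8550 f(18,10)=3059 f(18,12)=816 f(18,14)=153 f(18,16)=18 f(18,18)=1
t=19: f(19,-3)=25194 f(19,-1)=65246 f(19,1)=80750 f(19,3)=71706 f(19,5)=49419 f(19,7)=26961 f(19,9)=11609 f(19,11)=3875 f(19,13)=969 f(19,15)=171 f(19,17)=19 f(19,19)=1
t=20: f(20,-2)=90440 f(20,0)=145996 f(20,2)=152456 f(20,4)=121125 f(20,6)=76380 f(20,8)=38570 f(20,10)=15484 f(20,12)=4844 f(20,14)=1140 f(20,16)=190 f(20,18)=20 f(20,20)=1
t=21: f(21,-3)=90440 f(21,-1)=236436 f(21,1)=298452 f(21,3)=273581 f(21,5)=197505 f(21,7)=114950 f(21,9)=54054 f(21,11)=20328 f(21,13)=5984 f(21,15)=1330 f(21,17)=210 f(21,19)=21 f(21,21)=1
t=22: f(22,-2)=326876 f(22,0)=534888 f(22,2)=572033 f(22,4)=471086 f(22,6)=312455 f(22,8)=169004 f(22,10)=74382 f(22,12)=26312 f(22,14)=7314 f(22,16)=1540 f(22,18)=231 f(22,20)=22 f(22,22)=1
t=23: f(23,-3)=326876 f(23,-1)=861764 f(23,1)=1106921 f(23,3)=1043119 f(23,5)=783541 f(23,7)=481459 f(23,9)=243386 f(23,11)=100694 f(23,13)=33626 f(23,15)=8854 f(23,17)=1771 f(23,19)=253 f(23,21)=23 f(23,23)=1
Σ_s f(23,s) = 4992288
P = 4992288/8388608 = 156009/262144

Answer: 156009/262144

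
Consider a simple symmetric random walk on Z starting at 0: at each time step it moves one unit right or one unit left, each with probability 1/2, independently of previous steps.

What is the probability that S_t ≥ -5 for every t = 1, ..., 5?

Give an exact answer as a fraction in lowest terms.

Answer: 1

Derivation:
Let f(t,s) = #length-t paths at position s with S_1..S_t all ≥ -5.
f(t,s) = f(t-1,s-1) + f(t-1,s+1) for s ≥ -5; f(t,s) = 0 for s < -5.
t=0: f(0,0)=1
t=1: f(1,-1)=1 f(1,1)=1
t=2: f(2,-2)=1 f(2,0)=2 f(2,2)=1
t=3: f(3,-3)=1 f(3,-1)=3 f(3,1)=3 f(3,3)=1
t=4: f(4,-4)=1 f(4,-2)=4 f(4,0)=6 f(4,2)=4 f(4,4)=1
t=5: f(5,-5)=1 f(5,-3)=5 f(5,-1)=10 f(5,1)=10 f(5,3)=5 f(5,5)=1
Σ_s f(5,s) = 32
P = 32/32 = 1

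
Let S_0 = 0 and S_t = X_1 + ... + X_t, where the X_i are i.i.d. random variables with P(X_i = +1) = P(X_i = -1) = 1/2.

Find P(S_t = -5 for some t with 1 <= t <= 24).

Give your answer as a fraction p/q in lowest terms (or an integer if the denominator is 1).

Count via complement. Let g(t,s) = #length-t paths at position s with S_1..S_t all ≠ -5.
g(t,s) = g(t-1,s-1) + g(t-1,s+1) for s ≠ -5; g(t,-5) = 0.
t=0: g(0,0)=1
t=1: g(1,-1)=1 g(1,1)=1
t=2: g(2,-2)=1 g(2,0)=2 g(2,2)=1
t=3: g(3,-3)=1 g(3,-1)=3 g(3,1)=3 g(3,3)=1
t=4: g(4,-4)=1 g(4,-2)=4 g(4,0)=6 g(4,2)=4 g(4,4)=1
t=5: g(5,-3)=5 g(5,-1)=10 g(5,1)=10 g(5,3)=5 g(5,5)=1
t=6: g(6,-4)=5 g(6,-2)=15 g(6,0)=20 g(6,2)=15 g(6,4)=6 g(6,6)=1
t=7: g(7,-3)=20 g(7,-1)=35 g(7,1)=35 g(7,3)=21 g(7,5)=7 g(7,7)=1
t=8: g(8,-4)=20 g(8,-2)=55 g(8,0)=70 g(8,2)=56 g(8,4)=28 g(8,6)=8 g(8,8)=1
t=9: g(9,-3)=75 g(9,-1)=125 g(9,1)=126 g(9,3)=84 g(9,5)=36 g(9,7)=9 g(9,9)=1
t=10: g(10,-4)=75 g(10,-2)=200 g(10,0)=251 g(10,2)=210 g(10,4)=120 g(10,6)=45 g(10,8)=10 g(10,10)=1
t=11: g(11,-3)=275 g(11,-1)=451 g(11,1)=461 g(11,3)=330 g(11,5)=165 g(11,7)=55 g(11,9)=11 g(11,11)=1
t=12: g(12,-4)=275 g(12,-2)=726 g(12,0)=912 g(12,2)=791 g(12,4)=495 g(12,6)=220 g(12,8)=66 g(12,10)=12 g(12,12)=1
t=13: g(13,-3)=1001 g(13,-1)=1638 g(13,1)=1703 g(13,3)=1286 g(13,5)=715 g(13,7)=286 g(13,9)=78 g(13,11)=13 g(13,13)=1
t=14: g(14,-4)=1001 g(14,-2)=2639 g(14,0)=3341 g(14,2)=2989 g(14,4)=2001 g(14,6)=1001 g(14,8)=364 g(14,10)=91 g(14,12)=14 g(14,14)=1
t=15: g(15,-3)=3640 g(15,-1)=5980 g(15,1)=6330 g(15,3)=4990 g(15,5)=3002 g(15,7)=1365 g(15,9)=455 g(15,11)=105 g(15,13)=15 g(15,15)=1
t=16: g(16,-4)=3640 g(16,-2)=9620 g(16,0)=12310 g(16,2)=11320 g(16,4)=7992 g(16,6)=4367 g(16,8)=1820 g(16,10)=560 g(16,12)=120 g(16,14)=16 g(16,16)=1
t=17: g(17,-3)=13260 g(17,-1)=21930 g(17,1)=23630 g(17,3)=19312 g(17,5)=12359 g(17,7)=6187 g(17,9)=2380 g(17,11)=680 g(17,13)=136 g(17,15)=17 g(17,17)=1
t=18: g(18,-4)=13260 g(18,-2)=35190 g(18,0)=45560 g(18,2)=42942 g(18,4)=31671 g(18,6)=18546 g(18,8)=8567 g(18,10)=3060 g(18,12)=816 g(18,14)=153 g(18,16)=18 g(18,18)=1
t=19: g(19,-3)=48450 g(19,-1)=80750 g(19,1)=88502 g(19,3)=74613 g(19,5)=50217 g(19,7)=27113 g(19,9)=11627 g(19,11)=3876 g(19,13)=969 g(19,15)=171 g(19,17)=19 g(19,19)=1
t=20: g(20,-4)=48450 g(20,-2)=129200 g(20,0)=169252 g(20,2)=163115 g(20,4)=124830 g(20,6)=77330 g(20,8)=38740 g(20,10)=15503 g(20,12)=4845 g(20,14)=1140 g(20,16)=190 g(20,18)=20 g(20,20)=1
t=21: g(21,-3)=177650 g(21,-1)=298452 g(21,1)=332367 g(21,3)=287945 g(21,5)=202160 g(21,7)=116070 g(21,9)=54243 g(21,11)=20348 g(21,13)=5985 g(21,15)=1330 g(21,17)=210 g(21,19)=21 g(21,21)=1
t=22: g(22,-4)=177650 g(22,-2)=476102 g(22,0)=630819 g(22,2)=620312 g(22,4)=490105 g(22,6)=318230 g(22,8)=170313 g(22,10)=74591 g(22,12)=26333 g(22,14)=7315 g(22,16)=1540 g(22,18)=231 g(22,20)=22 g(22,22)=1
t=23: g(23,-3)=653752 g(23,-1)=1106921 g(23,1)=1251131 g(23,3)=1110417 g(23,5)=808335 g(23,7)=488543 g(23,9)=244904 g(23,11)=100924 g(23,13)=33648 g(23,15)=8855 g(23,17)=1771 g(23,19)=253 g(23,21)=23 g(23,23)=1
t=24: g(24,-4)=653752 g(24,-2)=1760673 g(24,0)=2358052 g(24,2)=2361548 g(24,4)=1918752 g(24,6)=1296878 g(24,8)=733447 g(24,10)=345828 g(24,12)=134572 g(24,14)=42503 g(24,16)=10626 g(24,18)=2024 g(24,20)=276 g(24,22)=24 g(24,24)=1
Paths never hitting -5: Σ_s g(24,s) = 11618956
Paths hitting -5: 2^24 - 11618956 = 5158260
P = 5158260/16777216 = 1289565/4194304

Answer: 1289565/4194304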